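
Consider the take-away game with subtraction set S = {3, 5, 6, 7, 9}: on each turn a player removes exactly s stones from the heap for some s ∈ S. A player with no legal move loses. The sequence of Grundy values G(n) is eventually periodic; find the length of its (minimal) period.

n :  0  1  2  3  4  5  6  7  8  9 10 11 12 13 14 15 16 17 18 19 20 21 22 23 24 25
G :  0  0  0  1  1  1  2  2  2  3  3  3  0  0  0  1  1  1  2  2  2  3  3  3  0  0
G(n+12) = G(n) holds for n = 0,…,8 (a full window of length max(S) = 9), so the sequence is purely periodic with period 12.

12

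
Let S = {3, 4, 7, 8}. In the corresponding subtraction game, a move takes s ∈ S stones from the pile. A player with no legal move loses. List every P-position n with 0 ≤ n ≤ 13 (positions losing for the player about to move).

n :  0  1  2  3  4  5  6  7  8  9 10 11 12 13
G :  0  0  0  1  1  1  2  2  2  3  3  0  0  0
P-positions are exactly the n with G(n) = 0.

0, 1, 2, 11, 12, 13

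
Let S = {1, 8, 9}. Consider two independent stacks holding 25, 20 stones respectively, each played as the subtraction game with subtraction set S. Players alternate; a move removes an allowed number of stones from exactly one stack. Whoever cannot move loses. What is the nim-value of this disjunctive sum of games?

3

All stacks use S = {1, 8, 9}:
G(0) = 0
G(1) = mex{0} = 1
G(2) = mex{1} = 0
G(3) = mex{0} = 1
G(4) = mex{1} = 0
G(5) = mex{0} = 1
G(6) = mex{1} = 0
G(7) = mex{0} = 1
G(8) = mex{1,0} = 2
G(9) = mex{2,1,0} = 3
G(10) = mex{3,0,1} = 2
G(11) = mex{2,1,0} = 3
G(12) = mex{3,0,1} = 2
G(13) = mex{2,1,0} = 3
G(14) = mex{3,0,1} = 2
G(15) = mex{2,1,0} = 3
G(16) = mex{3,2,1} = 0
G(17) = mex{0,3,2} = 1
G(18) = mex{1,2,3} = 0
G(19) = mex{0,3,2} = 1
G(20) = mex{1,2,3} = 0
G(21) = mex{0,3,2} = 1
G(22) = mex{1,2,3} = 0
G(23) = mex{0,3,2} = 1
G(24) = mex{1,0,3} = 2
G(25) = mex{2,1,0} = 3
Stack A: G(25) = 3.
Stack B: G(20) = 0.
Combined Grundy value = 3 ⊕ 0 = 3.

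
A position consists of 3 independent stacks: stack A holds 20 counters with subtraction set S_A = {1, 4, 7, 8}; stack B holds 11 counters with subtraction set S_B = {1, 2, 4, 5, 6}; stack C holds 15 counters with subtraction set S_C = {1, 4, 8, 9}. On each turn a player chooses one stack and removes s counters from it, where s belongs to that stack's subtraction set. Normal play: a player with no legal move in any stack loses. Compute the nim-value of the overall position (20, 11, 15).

Stack A, S = {1, 4, 7, 8}:
G(0) = 0
G(1) = mex{0} = 1
G(2) = mex{1} = 0
G(3) = mex{0} = 1
G(4) = mex{1,0} = 2
G(5) = mex{2,1} = 0
G(6) = mex{0,0} = 1
G(7) = mex{1,1,0} = 2
G(8) = mex{2,2,1,0} = 3
G(9) = mex{3,0,0,1} = 2
G(10) = mex{2,1,1,0} = 3
G(11) = mex{3,2,2,1} = 0
G(12) = mex{0,3,0,2} = 1
G(13) = mex{1,2,1,0} = 3
G(14) = mex{3,3,2,1} = 0
G(15) = mex{0,0,3,2} = 1
G(16) = mex{1,1,2,3} = 0
G(17) = mex{0,3,3,2} = 1
G(18) = mex{1,0,0,3} = 2
G(19) = mex{2,1,1,0} = 3
G(20) = mex{3,0,3,1} = 2
G_A(20) = 2.
Stack B, S = {1, 2, 4, 5, 6}:
n :  0  1  2  3  4  5  6  7  8  9 10 11
G :  0  1  2  0  1  2  3  4  5  3  0  1
G_B(11) = 1.
Stack C, S = {1, 4, 8, 9}:
n :  0  1  2  3  4  5  6  7  8  9 10 11 12 13 14 15
G :  0  1  0  1  2  0  1  0  1  2  3  2  0  1  2  3
G_C(15) = 3.
Combined Grundy value = 2 ⊕ 1 ⊕ 3 = 0.

0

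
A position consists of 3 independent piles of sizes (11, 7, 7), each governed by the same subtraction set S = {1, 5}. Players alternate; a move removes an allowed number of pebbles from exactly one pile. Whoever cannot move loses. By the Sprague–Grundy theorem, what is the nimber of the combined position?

1

All piles use S = {1, 5}:
n :  0  1  2  3  4  5  6  7  8  9 10 11
G :  0  1  0  1  0  1  0  1  0  1  0  1
Pile A: G(11) = 1.
Pile B: G(7) = 1.
Pile C: G(7) = 1.
Combined Grundy value = 1 ⊕ 1 ⊕ 1 = 1.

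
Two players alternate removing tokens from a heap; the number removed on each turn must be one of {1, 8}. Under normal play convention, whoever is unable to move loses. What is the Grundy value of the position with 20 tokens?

0

G(0) = 0
G(1) = mex{0} = 1
G(2) = mex{1} = 0
G(3) = mex{0} = 1
G(4) = mex{1} = 0
G(5) = mex{0} = 1
G(6) = mex{1} = 0
G(7) = mex{0} = 1
G(8) = mex{1,0} = 2
G(9) = mex{2,1} = 0
G(10) = mex{0,0} = 1
G(11) = mex{1,1} = 0
G(12) = mex{0,0} = 1
G(13) = mex{1,1} = 0
G(14) = mex{0,0} = 1
G(15) = mex{1,1} = 0
G(16) = mex{0,2} = 1
G(17) = mex{1,0} = 2
G(18) = mex{2,1} = 0
G(19) = mex{0,0} = 1
G(20) = mex{1,1} = 0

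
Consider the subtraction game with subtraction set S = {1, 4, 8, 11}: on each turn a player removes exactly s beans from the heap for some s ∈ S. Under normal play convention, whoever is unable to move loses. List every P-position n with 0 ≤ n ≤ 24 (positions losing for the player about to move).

n :  0  1  2  3  4  5  6  7  8  9 10 11 12 13 14 15 16 17 18 19 20 21 22 23 24
G :  0  1  0  1  2  0  1  0  1  2  3  2  0  1  0  1  2  0  1  0  1  2  3  2  0
P-positions are exactly the n with G(n) = 0.

0, 2, 5, 7, 12, 14, 17, 19, 24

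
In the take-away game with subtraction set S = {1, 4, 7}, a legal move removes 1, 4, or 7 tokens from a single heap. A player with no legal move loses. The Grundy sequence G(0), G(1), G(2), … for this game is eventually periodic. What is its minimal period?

8

n :  0  1  2  3  4  5  6  7  8  9 10 11 12 13 14 15 16 17
G :  0  1  0  1  2  0  1  2  0  1  0  1  2  0  1  2  0  1
G(n+8) = G(n) holds for n = 0,…,6 (a full window of length max(S) = 7), so the sequence is purely periodic with period 8.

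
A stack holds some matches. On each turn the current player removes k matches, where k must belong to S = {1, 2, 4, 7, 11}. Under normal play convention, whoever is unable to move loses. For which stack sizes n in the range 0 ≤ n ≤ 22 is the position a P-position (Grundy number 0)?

0, 3, 6, 9, 12, 15, 18, 21

G(0) = 0
G(1) = mex{0} = 1
G(2) = mex{1,0} = 2
G(3) = mex{2,1} = 0
G(4) = mex{0,2,0} = 1
G(5) = mex{1,0,1} = 2
G(6) = mex{2,1,2} = 0
G(7) = mex{0,2,0,0} = 1
G(8) = mex{1,0,1,1} = 2
G(9) = mex{2,1,2,2} = 0
G(10) = mex{0,2,0,0} = 1
G(11) = mex{1,0,1,1,0} = 2
G(12) = mex{2,1,2,2,1} = 0
G(13) = mex{0,2,0,0,2} = 1
G(14) = mex{1,0,1,1,0} = 2
G(15) = mex{2,1,2,2,1} = 0
G(16) = mex{0,2,0,0,2} = 1
G(17) = mex{1,0,1,1,0} = 2
G(18) = mex{2,1,2,2,1} = 0
G(19) = mex{0,2,0,0,2} = 1
G(20) = mex{1,0,1,1,0} = 2
G(21) = mex{2,1,2,2,1} = 0
G(22) = mex{0,2,0,0,2} = 1
P-positions are exactly the n with G(n) = 0.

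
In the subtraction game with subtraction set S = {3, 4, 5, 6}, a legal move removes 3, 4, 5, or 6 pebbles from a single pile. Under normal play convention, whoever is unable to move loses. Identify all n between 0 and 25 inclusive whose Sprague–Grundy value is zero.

0, 1, 2, 9, 10, 11, 18, 19, 20

n :  0  1  2  3  4  5  6  7  8  9 10 11 12 13 14 15 16 17 18 19 20 21 22 23 24 25
G :  0  0  0  1  1  1  2  2  2  0  0  0  1  1  1  2  2  2  0  0  0  1  1  1  2  2
P-positions are exactly the n with G(n) = 0.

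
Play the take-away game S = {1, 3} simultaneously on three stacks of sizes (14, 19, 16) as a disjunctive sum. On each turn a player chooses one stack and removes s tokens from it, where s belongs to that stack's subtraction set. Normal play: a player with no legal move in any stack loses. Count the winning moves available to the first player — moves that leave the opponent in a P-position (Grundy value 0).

6

All stacks use S = {1, 3}:
n :  0  1  2  3  4  5  6  7  8  9 10 11 12 13 14 15 16 17 18 19
G :  0  1  0  1  0  1  0  1  0  1  0  1  0  1  0  1  0  1  0  1
Stack A: G(14) = 0.
Stack B: G(19) = 1.
Stack C: G(16) = 0.
Combined Grundy value = 0 ⊕ 1 ⊕ 0 = 1.
A winning move leaves total XOR = 0, i.e. changes one component's Grundy value g to g ⊕ X where X is the current total.
Stack A: need g' = 0⊕1 = 1. Options: 14−1→G=1, 14−3→G=1. Hits: 2.
Stack B: need g' = 1⊕1 = 0. Options: 19−1→G=0, 19−3→G=0. Hits: 2.
Stack C: need g' = 0⊕1 = 1. Options: 16−1→G=1, 16−3→G=1. Hits: 2.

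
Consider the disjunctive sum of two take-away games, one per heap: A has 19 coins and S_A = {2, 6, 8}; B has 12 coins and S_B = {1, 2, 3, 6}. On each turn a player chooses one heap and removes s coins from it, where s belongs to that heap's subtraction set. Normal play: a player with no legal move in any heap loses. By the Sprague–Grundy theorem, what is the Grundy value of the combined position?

Heap A, S = {2, 6, 8}:
n :  0  1  2  3  4  5  6  7  8  9 10 11 12 13 14 15 16 17 18 19
G :  0  0  1  1  0  0  1  1  2  2  3  3  2  2  0  0  1  1  0  0
G_A(19) = 0.
Heap B, S = {1, 2, 3, 6}:
G(0) = 0
G(1) = mex{0} = 1
G(2) = mex{1,0} = 2
G(3) = mex{2,1,0} = 3
G(4) = mex{3,2,1} = 0
G(5) = mex{0,3,2} = 1
G(6) = mex{1,0,3,0} = 2
G(7) = mex{2,1,0,1} = 3
G(8) = mex{3,2,1,2} = 0
G(9) = mex{0,3,2,3} = 1
G(10) = mex{1,0,3,0} = 2
G(11) = mex{2,1,0,1} = 3
G(12) = mex{3,2,1,2} = 0
G_B(12) = 0.
Combined Grundy value = 0 ⊕ 0 = 0.

0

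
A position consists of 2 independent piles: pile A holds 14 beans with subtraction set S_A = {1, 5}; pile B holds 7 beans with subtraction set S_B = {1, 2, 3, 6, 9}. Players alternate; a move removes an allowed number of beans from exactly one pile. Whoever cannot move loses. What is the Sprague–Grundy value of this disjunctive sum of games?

Pile A, S = {1, 5}:
n :  0  1  2  3  4  5  6  7  8  9 10 11 12 13 14
G :  0  1  0  1  0  1  0  1  0  1  0  1  0  1  0
G_A(14) = 0.
Pile B, S = {1, 2, 3, 6, 9}:
G(0) = 0
G(1) = mex{0} = 1
G(2) = mex{1,0} = 2
G(3) = mex{2,1,0} = 3
G(4) = mex{3,2,1} = 0
G(5) = mex{0,3,2} = 1
G(6) = mex{1,0,3,0} = 2
G(7) = mex{2,1,0,1} = 3
G_B(7) = 3.
Combined Grundy value = 0 ⊕ 3 = 3.

3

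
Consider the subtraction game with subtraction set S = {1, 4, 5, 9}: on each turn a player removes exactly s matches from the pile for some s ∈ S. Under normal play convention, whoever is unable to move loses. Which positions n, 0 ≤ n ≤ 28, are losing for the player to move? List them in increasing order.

0, 2, 8, 10, 16, 18, 24, 26

G(0) = 0
G(1) = mex{0} = 1
G(2) = mex{1} = 0
G(3) = mex{0} = 1
G(4) = mex{1,0} = 2
G(5) = mex{2,1,0} = 3
G(6) = mex{3,0,1} = 2
G(7) = mex{2,1,0} = 3
G(8) = mex{3,2,1} = 0
G(9) = mex{0,3,2,0} = 1
G(10) = mex{1,2,3,1} = 0
G(11) = mex{0,3,2,0} = 1
G(12) = mex{1,0,3,1} = 2
G(13) = mex{2,1,0,2} = 3
G(14) = mex{3,0,1,3} = 2
G(15) = mex{2,1,0,2} = 3
G(16) = mex{3,2,1,3} = 0
G(17) = mex{0,3,2,0} = 1
G(18) = mex{1,2,3,1} = 0
G(19) = mex{0,3,2,0} = 1
G(20) = mex{1,0,3,1} = 2
G(21) = mex{2,1,0,2} = 3
G(22) = mex{3,0,1,3} = 2
G(23) = mex{2,1,0,2} = 3
G(24) = mex{3,2,1,3} = 0
G(25) = mex{0,3,2,0} = 1
G(26) = mex{1,2,3,1} = 0
G(27) = mex{0,3,2,0} = 1
G(28) = mex{1,0,3,1} = 2
P-positions are exactly the n with G(n) = 0.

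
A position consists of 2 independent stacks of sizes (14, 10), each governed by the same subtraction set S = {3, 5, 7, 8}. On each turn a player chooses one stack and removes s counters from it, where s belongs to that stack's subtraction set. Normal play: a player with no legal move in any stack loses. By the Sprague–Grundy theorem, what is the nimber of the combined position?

2

All stacks use S = {3, 5, 7, 8}:
G(0) = 0
G(1) = mex{} = 0
G(2) = mex{} = 0
G(3) = mex{0} = 1
G(4) = mex{0} = 1
G(5) = mex{0,0} = 1
G(6) = mex{1,0} = 2
G(7) = mex{1,0,0} = 2
G(8) = mex{1,1,0,0} = 2
G(9) = mex{2,1,0,0} = 3
G(10) = mex{2,1,1,0} = 3
G(11) = mex{2,2,1,1} = 0
G(12) = mex{3,2,1,1} = 0
G(13) = mex{3,2,2,1} = 0
G(14) = mex{0,3,2,2} = 1
Stack A: G(14) = 1.
Stack B: G(10) = 3.
Combined Grundy value = 1 ⊕ 3 = 2.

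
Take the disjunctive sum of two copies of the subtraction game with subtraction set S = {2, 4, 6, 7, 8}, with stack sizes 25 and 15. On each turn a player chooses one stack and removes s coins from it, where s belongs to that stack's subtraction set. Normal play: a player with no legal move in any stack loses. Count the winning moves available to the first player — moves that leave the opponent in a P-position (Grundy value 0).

All stacks use S = {2, 4, 6, 7, 8}:
G(0) = 0
G(1) = mex{} = 0
G(2) = mex{0} = 1
G(3) = mex{0} = 1
G(4) = mex{1,0} = 2
G(5) = mex{1,0} = 2
G(6) = mex{2,1,0} = 3
G(7) = mex{2,1,0,0} = 3
G(8) = mex{3,2,1,0,0} = 4
G(9) = mex{3,2,1,1,0} = 4
G(10) = mex{4,3,2,1,1} = 0
G(11) = mex{4,3,2,2,1} = 0
G(12) = mex{0,4,3,2,2} = 1
G(13) = mex{0,4,3,3,2} = 1
G(14) = mex{1,0,4,3,3} = 2
G(15) = mex{1,0,4,4,3} = 2
G(16) = mex{2,1,0,4,4} = 3
G(17) = mex{2,1,0,0,4} = 3
G(18) = mex{3,2,1,0,0} = 4
G(19) = mex{3,2,1,1,0} = 4
G(20) = mex{4,3,2,1,1} = 0
G(21) = mex{4,3,2,2,1} = 0
G(22) = mex{0,4,3,2,2} = 1
G(23) = mex{0,4,3,3,2} = 1
G(24) = mex{1,0,4,3,3} = 2
G(25) = mex{1,0,4,4,3} = 2
Stack A: G(25) = 2.
Stack B: G(15) = 2.
Combined Grundy value = 2 ⊕ 2 = 0.
A winning move leaves total XOR = 0, i.e. changes one component's Grundy value g to g ⊕ X where X is the current total.
Stack A: target g' = 2⊕0 = 2, but every legal move changes the Grundy value (mex property), so 0 moves.
Stack B: target g' = 2⊕0 = 2, but every legal move changes the Grundy value (mex property), so 0 moves.

0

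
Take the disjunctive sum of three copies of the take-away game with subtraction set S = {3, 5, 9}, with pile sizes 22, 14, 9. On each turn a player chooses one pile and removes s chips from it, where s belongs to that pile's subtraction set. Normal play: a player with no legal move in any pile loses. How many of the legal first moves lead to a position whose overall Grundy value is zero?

2

All piles use S = {3, 5, 9}:
n :  0  1  2  3  4  5  6  7  8  9 10 11 12 13 14 15 16 17 18 19 20 21 22
G :  0  0  0  1  1  1  2  2  0  3  3  1  0  2  0  1  0  1  0  1  0  1  0
Pile A: G(22) = 0.
Pile B: G(14) = 0.
Pile C: G(9) = 3.
Combined Grundy value = 0 ⊕ 0 ⊕ 3 = 3.
A winning move leaves total XOR = 0, i.e. changes one component's Grundy value g to g ⊕ X where X is the current total.
Pile A: need g' = 0⊕3 = 3. Options: 22−3→G=1, 22−5→G=1, 22−9→G=2. Hits: 0.
Pile B: need g' = 0⊕3 = 3. Options: 14−3→G=1, 14−5→G=3, 14−9→G=1. Hits: 1.
Pile C: need g' = 3⊕3 = 0. Options: 9−3→G=2, 9−5→G=1, 9−9→G=0. Hits: 1.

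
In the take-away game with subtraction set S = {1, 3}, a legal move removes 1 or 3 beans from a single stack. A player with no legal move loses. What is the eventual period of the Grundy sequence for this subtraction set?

2

G(0) = 0
G(1) = mex{0} = 1
G(2) = mex{1} = 0
G(3) = mex{0,0} = 1
G(4) = mex{1,1} = 0
G(5) = mex{0,0} = 1
G(6) = mex{1,1} = 0
G(7) = mex{0,0} = 1
G(8) = mex{1,1} = 0
G(9) = mex{0,0} = 1
G(10) = mex{1,1} = 0
G(11) = mex{0,0} = 1
G(12) = mex{1,1} = 0
G(13) = mex{0,0} = 1
G(14) = mex{1,1} = 0
G(n+2) = G(n) holds for n = 0,…,2 (a full window of length max(S) = 3), so the sequence is purely periodic with period 2.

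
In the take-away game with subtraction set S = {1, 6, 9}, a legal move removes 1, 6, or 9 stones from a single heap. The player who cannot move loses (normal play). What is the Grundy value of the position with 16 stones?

G(0) = 0
G(1) = mex{0} = 1
G(2) = mex{1} = 0
G(3) = mex{0} = 1
G(4) = mex{1} = 0
G(5) = mex{0} = 1
G(6) = mex{1,0} = 2
G(7) = mex{2,1} = 0
G(8) = mex{0,0} = 1
G(9) = mex{1,1,0} = 2
G(10) = mex{2,0,1} = 3
G(11) = mex{3,1,0} = 2
G(12) = mex{2,2,1} = 0
G(13) = mex{0,0,0} = 1
G(14) = mex{1,1,1} = 0
G(15) = mex{0,2,2} = 1
G(16) = mex{1,3,0} = 2

2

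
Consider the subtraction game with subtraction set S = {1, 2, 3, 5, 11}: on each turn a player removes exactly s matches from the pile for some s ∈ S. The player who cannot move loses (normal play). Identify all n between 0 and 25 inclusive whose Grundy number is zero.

0, 4, 8, 12, 16, 20, 24

G(0) = 0
G(1) = mex{0} = 1
G(2) = mex{1,0} = 2
G(3) = mex{2,1,0} = 3
G(4) = mex{3,2,1} = 0
G(5) = mex{0,3,2,0} = 1
G(6) = mex{1,0,3,1} = 2
G(7) = mex{2,1,0,2} = 3
G(8) = mex{3,2,1,3} = 0
G(9) = mex{0,3,2,0} = 1
G(10) = mex{1,0,3,1} = 2
G(11) = mex{2,1,0,2,0} = 3
G(12) = mex{3,2,1,3,1} = 0
G(13) = mex{0,3,2,0,2} = 1
G(14) = mex{1,0,3,1,3} = 2
G(15) = mex{2,1,0,2,0} = 3
G(16) = mex{3,2,1,3,1} = 0
G(17) = mex{0,3,2,0,2} = 1
G(18) = mex{1,0,3,1,3} = 2
G(19) = mex{2,1,0,2,0} = 3
G(20) = mex{3,2,1,3,1} = 0
G(21) = mex{0,3,2,0,2} = 1
G(22) = mex{1,0,3,1,3} = 2
G(23) = mex{2,1,0,2,0} = 3
G(24) = mex{3,2,1,3,1} = 0
G(25) = mex{0,3,2,0,2} = 1
P-positions are exactly the n with G(n) = 0.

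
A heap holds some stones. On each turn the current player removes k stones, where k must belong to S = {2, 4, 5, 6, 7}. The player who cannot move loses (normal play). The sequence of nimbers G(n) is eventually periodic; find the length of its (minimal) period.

9

n :  0  1  2  3  4  5  6  7  8  9 10 11 12 13 14 15 16 17 18 19
G :  0  0  1  1  2  2  3  3  4  0  0  1  1  2  2  3  3  4  0  0
G(n+9) = G(n) holds for n = 0,…,6 (a full window of length max(S) = 7), so the sequence is purely periodic with period 9.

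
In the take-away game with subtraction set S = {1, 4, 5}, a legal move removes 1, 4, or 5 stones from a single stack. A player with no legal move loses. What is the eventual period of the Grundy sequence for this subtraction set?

n :  0  1  2  3  4  5  6  7  8  9 10 11 12 13 14 15 16 17
G :  0  1  0  1  2  3  2  3  0  1  0  1  2  3  2  3  0  1
G(n+8) = G(n) holds for n = 0,…,4 (a full window of length max(S) = 5), so the sequence is purely periodic with period 8.

8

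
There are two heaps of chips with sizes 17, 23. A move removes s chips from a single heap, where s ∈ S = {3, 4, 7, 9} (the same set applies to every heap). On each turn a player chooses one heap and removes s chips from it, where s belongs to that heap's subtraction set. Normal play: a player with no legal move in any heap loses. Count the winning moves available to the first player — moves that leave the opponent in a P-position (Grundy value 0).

2

All heaps use S = {3, 4, 7, 9}:
G(0) = 0
G(1) = mex{} = 0
G(2) = mex{} = 0
G(3) = mex{0} = 1
G(4) = mex{0,0} = 1
G(5) = mex{0,0} = 1
G(6) = mex{1,0} = 2
G(7) = mex{1,1,0} = 2
G(8) = mex{1,1,0} = 2
G(9) = mex{2,1,0,0} = 3
G(10) = mex{2,2,1,0} = 3
G(11) = mex{2,2,1,0} = 3
G(12) = mex{3,2,1,1} = 0
G(13) = mex{3,3,2,1} = 0
G(14) = mex{3,3,2,1} = 0
G(15) = mex{0,3,2,2} = 1
G(16) = mex{0,0,3,2} = 1
G(17) = mex{0,0,3,2} = 1
G(18) = mex{1,0,3,3} = 2
G(19) = mex{1,1,0,3} = 2
G(20) = mex{1,1,0,3} = 2
G(21) = mex{2,1,0,0} = 3
G(22) = mex{2,2,1,0} = 3
G(23) = mex{2,2,1,0} = 3
Heap A: G(17) = 1.
Heap B: G(23) = 3.
Combined Grundy value = 1 ⊕ 3 = 2.
A winning move leaves total XOR = 0, i.e. changes one component's Grundy value g to g ⊕ X where X is the current total.
Heap A: need g' = 1⊕2 = 3. Options: 17−3→G=0, 17−4→G=0, 17−7→G=3, 17−9→G=2. Hits: 1.
Heap B: need g' = 3⊕2 = 1. Options: 23−3→G=2, 23−4→G=2, 23−7→G=1, 23−9→G=0. Hits: 1.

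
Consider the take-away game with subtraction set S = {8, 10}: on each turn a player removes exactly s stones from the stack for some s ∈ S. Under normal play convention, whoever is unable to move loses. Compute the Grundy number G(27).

G(0) = 0
G(1) = mex{} = 0
G(2) = mex{} = 0
G(3) = mex{} = 0
G(4) = mex{} = 0
G(5) = mex{} = 0
G(6) = mex{} = 0
G(7) = mex{} = 0
G(8) = mex{0} = 1
G(9) = mex{0} = 1
G(10) = mex{0,0} = 1
G(11) = mex{0,0} = 1
G(12) = mex{0,0} = 1
G(13) = mex{0,0} = 1
G(14) = mex{0,0} = 1
G(15) = mex{0,0} = 1
G(16) = mex{1,0} = 2
G(17) = mex{1,0} = 2
G(18) = mex{1,1} = 0
G(19) = mex{1,1} = 0
G(20) = mex{1,1} = 0
G(21) = mex{1,1} = 0
G(22) = mex{1,1} = 0
G(23) = mex{1,1} = 0
G(24) = mex{2,1} = 0
G(25) = mex{2,1} = 0
G(26) = mex{0,2} = 1
G(27) = mex{0,2} = 1

1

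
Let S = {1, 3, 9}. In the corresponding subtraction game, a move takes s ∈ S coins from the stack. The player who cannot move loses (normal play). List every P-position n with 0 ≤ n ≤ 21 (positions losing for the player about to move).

0, 2, 4, 6, 8, 10, 12, 14, 16, 18, 20

n :  0  1  2  3  4  5  6  7  8  9 10 11 12 13 14 15 16 17 18 19 20 21
G :  0  1  0  1  0  1  0  1  0  1  0  1  0  1  0  1  0  1  0  1  0  1
P-positions are exactly the n with G(n) = 0.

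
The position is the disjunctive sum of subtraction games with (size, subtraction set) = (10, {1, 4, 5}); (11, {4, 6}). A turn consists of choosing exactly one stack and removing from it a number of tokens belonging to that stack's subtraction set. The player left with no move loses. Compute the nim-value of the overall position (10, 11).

Stack A, S = {1, 4, 5}:
G(0) = 0
G(1) = mex{0} = 1
G(2) = mex{1} = 0
G(3) = mex{0} = 1
G(4) = mex{1,0} = 2
G(5) = mex{2,1,0} = 3
G(6) = mex{3,0,1} = 2
G(7) = mex{2,1,0} = 3
G(8) = mex{3,2,1} = 0
G(9) = mex{0,3,2} = 1
G(10) = mex{1,2,3} = 0
G_A(10) = 0.
Stack B, S = {4, 6}:
G(0) = 0
G(1) = mex{} = 0
G(2) = mex{} = 0
G(3) = mex{} = 0
G(4) = mex{0} = 1
G(5) = mex{0} = 1
G(6) = mex{0,0} = 1
G(7) = mex{0,0} = 1
G(8) = mex{1,0} = 2
G(9) = mex{1,0} = 2
G(10) = mex{1,1} = 0
G(11) = mex{1,1} = 0
G_B(11) = 0.
Combined Grundy value = 0 ⊕ 0 = 0.

0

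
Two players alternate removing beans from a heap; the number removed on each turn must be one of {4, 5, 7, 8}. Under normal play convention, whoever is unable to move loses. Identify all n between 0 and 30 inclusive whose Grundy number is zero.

0, 1, 2, 3, 12, 13, 14, 15, 24, 25, 26, 27

n :  0  1  2  3  4  5  6  7  8  9 10 11 12 13 14 15 16 17 18 19 20 21 22 23 24 25 26 27 28 29 30
G :  0  0  0  0  1  1  1  1  2  2  2  2  0  0  0  0  1  1  1  1  2  2  2  2  0  0  0  0  1  1  1
P-positions are exactly the n with G(n) = 0.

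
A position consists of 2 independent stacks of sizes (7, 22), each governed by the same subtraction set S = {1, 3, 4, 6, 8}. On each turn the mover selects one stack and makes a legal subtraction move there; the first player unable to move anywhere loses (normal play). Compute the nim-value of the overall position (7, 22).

1

All stacks use S = {1, 3, 4, 6, 8}:
G(0) = 0
G(1) = mex{0} = 1
G(2) = mex{1} = 0
G(3) = mex{0,0} = 1
G(4) = mex{1,1,0} = 2
G(5) = mex{2,0,1} = 3
G(6) = mex{3,1,0,0} = 2
G(7) = mex{2,2,1,1} = 0
G(8) = mex{0,3,2,0,0} = 1
G(9) = mex{1,2,3,1,1} = 0
G(10) = mex{0,0,2,2,0} = 1
G(11) = mex{1,1,0,3,1} = 2
G(12) = mex{2,0,1,2,2} = 3
G(13) = mex{3,1,0,0,3} = 2
G(14) = mex{2,2,1,1,2} = 0
G(15) = mex{0,3,2,0,0} = 1
G(16) = mex{1,2,3,1,1} = 0
G(17) = mex{0,0,2,2,0} = 1
G(18) = mex{1,1,0,3,1} = 2
G(19) = mex{2,0,1,2,2} = 3
G(20) = mex{3,1,0,0,3} = 2
G(21) = mex{2,2,1,1,2} = 0
G(22) = mex{0,3,2,0,0} = 1
Stack A: G(7) = 0.
Stack B: G(22) = 1.
Combined Grundy value = 0 ⊕ 1 = 1.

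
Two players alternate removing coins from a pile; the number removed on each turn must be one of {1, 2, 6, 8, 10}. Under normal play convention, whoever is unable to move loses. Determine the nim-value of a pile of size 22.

G(0) = 0
G(1) = mex{0} = 1
G(2) = mex{1,0} = 2
G(3) = mex{2,1} = 0
G(4) = mex{0,2} = 1
G(5) = mex{1,0} = 2
G(6) = mex{2,1,0} = 3
G(7) = mex{3,2,1} = 0
G(8) = mex{0,3,2,0} = 1
G(9) = mex{1,0,0,1} = 2
G(10) = mex{2,1,1,2,0} = 3
G(11) = mex{3,2,2,0,1} = 4
G(12) = mex{4,3,3,1,2} = 0
G(13) = mex{0,4,0,2,0} = 1
G(14) = mex{1,0,1,3,1} = 2
G(15) = mex{2,1,2,0,2} = 3
G(16) = mex{3,2,3,1,3} = 0
G(17) = mex{0,3,4,2,0} = 1
G(18) = mex{1,0,0,3,1} = 2
G(19) = mex{2,1,1,4,2} = 0
G(20) = mex{0,2,2,0,3} = 1
G(21) = mex{1,0,3,1,4} = 2
G(22) = mex{2,1,0,2,0} = 3

3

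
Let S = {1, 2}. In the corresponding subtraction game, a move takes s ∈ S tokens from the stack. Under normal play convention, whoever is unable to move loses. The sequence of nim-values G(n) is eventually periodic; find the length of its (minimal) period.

n :  0  1  2  3  4  5  6  7  8  9 10 11 12 13 14
G :  0  1  2  0  1  2  0  1  2  0  1  2  0  1  2
G(n+3) = G(n) holds for n = 0,…,1 (a full window of length max(S) = 2), so the sequence is purely periodic with period 3.

3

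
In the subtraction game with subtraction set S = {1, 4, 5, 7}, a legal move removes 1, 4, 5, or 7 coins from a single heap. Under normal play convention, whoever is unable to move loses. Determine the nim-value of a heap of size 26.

G(0) = 0
G(1) = mex{0} = 1
G(2) = mex{1} = 0
G(3) = mex{0} = 1
G(4) = mex{1,0} = 2
G(5) = mex{2,1,0} = 3
G(6) = mex{3,0,1} = 2
G(7) = mex{2,1,0,0} = 3
G(8) = mex{3,2,1,1} = 0
G(9) = mex{0,3,2,0} = 1
G(10) = mex{1,2,3,1} = 0
G(11) = mex{0,3,2,2} = 1
G(12) = mex{1,0,3,3} = 2
G(13) = mex{2,1,0,2} = 3
G(14) = mex{3,0,1,3} = 2
G(15) = mex{2,1,0,0} = 3
G(16) = mex{3,2,1,1} = 0
G(17) = mex{0,3,2,0} = 1
G(18) = mex{1,2,3,1} = 0
G(19) = mex{0,3,2,2} = 1
G(20) = mex{1,0,3,3} = 2
G(21) = mex{2,1,0,2} = 3
G(22) = mex{3,0,1,3} = 2
G(23) = mex{2,1,0,0} = 3
G(24) = mex{3,2,1,1} = 0
G(25) = mex{0,3,2,0} = 1
G(26) = mex{1,2,3,1} = 0

0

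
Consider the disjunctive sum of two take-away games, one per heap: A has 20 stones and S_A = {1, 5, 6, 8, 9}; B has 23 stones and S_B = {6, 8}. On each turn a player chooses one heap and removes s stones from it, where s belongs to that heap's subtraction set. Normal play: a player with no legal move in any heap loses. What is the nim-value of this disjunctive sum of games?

Heap A, S = {1, 5, 6, 8, 9}:
G(0) = 0
G(1) = mex{0} = 1
G(2) = mex{1} = 0
G(3) = mex{0} = 1
G(4) = mex{1} = 0
G(5) = mex{0,0} = 1
G(6) = mex{1,1,0} = 2
G(7) = mex{2,0,1} = 3
G(8) = mex{3,1,0,0} = 2
G(9) = mex{2,0,1,1,0} = 3
G(10) = mex{3,1,0,0,1} = 2
G(11) = mex{2,2,1,1,0} = 3
G(12) = mex{3,3,2,0,1} = 4
G(13) = mex{4,2,3,1,0} = 5
G(14) = mex{5,3,2,2,1} = 0
G(15) = mex{0,2,3,3,2} = 1
G(16) = mex{1,3,2,2,3} = 0
G(17) = mex{0,4,3,3,2} = 1
G(18) = mex{1,5,4,2,3} = 0
G(19) = mex{0,0,5,3,2} = 1
G(20) = mex{1,1,0,4,3} = 2
G_A(20) = 2.
Heap B, S = {6, 8}:
n :  0  1  2  3  4  5  6  7  8  9 10 11 12 13 14 15 16 17 18 19 20 21 22 23
G :  0  0  0  0  0  0  1  1  1  1  1  1  2  2  0  0  0  0  0  0  1  1  1  1
G_B(23) = 1.
Combined Grundy value = 2 ⊕ 1 = 3.

3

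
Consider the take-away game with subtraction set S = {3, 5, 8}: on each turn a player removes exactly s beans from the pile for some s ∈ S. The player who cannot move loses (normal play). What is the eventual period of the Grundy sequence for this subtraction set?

G(0) = 0
G(1) = mex{} = 0
G(2) = mex{} = 0
G(3) = mex{0} = 1
G(4) = mex{0} = 1
G(5) = mex{0,0} = 1
G(6) = mex{1,0} = 2
G(7) = mex{1,0} = 2
G(8) = mex{1,1,0} = 2
G(9) = mex{2,1,0} = 3
G(10) = mex{2,1,0} = 3
G(11) = mex{2,2,1} = 0
G(12) = mex{3,2,1} = 0
G(13) = mex{3,2,1} = 0
G(14) = mex{0,3,2} = 1
G(15) = mex{0,3,2} = 1
G(16) = mex{0,0,2} = 1
G(17) = mex{1,0,3} = 2
G(18) = mex{1,0,3} = 2
G(19) = mex{1,1,0} = 2
G(20) = mex{2,1,0} = 3
G(21) = mex{2,1,0} = 3
G(22) = mex{2,2,1} = 0
G(23) = mex{3,2,1} = 0
G(n+11) = G(n) holds for n = 0,…,7 (a full window of length max(S) = 8), so the sequence is purely periodic with period 11.

11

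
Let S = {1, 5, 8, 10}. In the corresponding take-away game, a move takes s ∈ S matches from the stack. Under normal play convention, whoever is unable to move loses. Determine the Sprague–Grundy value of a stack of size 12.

2

G(0) = 0
G(1) = mex{0} = 1
G(2) = mex{1} = 0
G(3) = mex{0} = 1
G(4) = mex{1} = 0
G(5) = mex{0,0} = 1
G(6) = mex{1,1} = 0
G(7) = mex{0,0} = 1
G(8) = mex{1,1,0} = 2
G(9) = mex{2,0,1} = 3
G(10) = mex{3,1,0,0} = 2
G(11) = mex{2,0,1,1} = 3
G(12) = mex{3,1,0,0} = 2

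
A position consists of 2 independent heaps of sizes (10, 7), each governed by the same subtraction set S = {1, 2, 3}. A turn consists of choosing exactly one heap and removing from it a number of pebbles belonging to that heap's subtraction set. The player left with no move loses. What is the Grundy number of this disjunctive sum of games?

All heaps use S = {1, 2, 3}:
n :  0  1  2  3  4  5  6  7  8  9 10
G :  0  1  2  3  0  1  2  3  0  1  2
Heap A: G(10) = 2.
Heap B: G(7) = 3.
Combined Grundy value = 2 ⊕ 3 = 1.

1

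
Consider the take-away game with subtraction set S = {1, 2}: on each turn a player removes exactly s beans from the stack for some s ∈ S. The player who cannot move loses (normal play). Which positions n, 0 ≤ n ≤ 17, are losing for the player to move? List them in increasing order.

0, 3, 6, 9, 12, 15

n :  0  1  2  3  4  5  6  7  8  9 10 11 12 13 14 15 16 17
G :  0  1  2  0  1  2  0  1  2  0  1  2  0  1  2  0  1  2
P-positions are exactly the n with G(n) = 0.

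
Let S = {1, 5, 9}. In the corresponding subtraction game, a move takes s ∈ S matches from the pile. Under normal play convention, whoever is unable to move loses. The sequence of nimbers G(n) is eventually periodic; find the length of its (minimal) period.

2

G(0) = 0
G(1) = mex{0} = 1
G(2) = mex{1} = 0
G(3) = mex{0} = 1
G(4) = mex{1} = 0
G(5) = mex{0,0} = 1
G(6) = mex{1,1} = 0
G(7) = mex{0,0} = 1
G(8) = mex{1,1} = 0
G(9) = mex{0,0,0} = 1
G(10) = mex{1,1,1} = 0
G(11) = mex{0,0,0} = 1
G(12) = mex{1,1,1} = 0
G(13) = mex{0,0,0} = 1
G(14) = mex{1,1,1} = 0
G(n+2) = G(n) holds for n = 0,…,8 (a full window of length max(S) = 9), so the sequence is purely periodic with period 2.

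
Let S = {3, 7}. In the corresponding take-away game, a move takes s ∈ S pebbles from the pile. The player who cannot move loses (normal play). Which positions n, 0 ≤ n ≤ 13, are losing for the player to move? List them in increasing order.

G(0) = 0
G(1) = mex{} = 0
G(2) = mex{} = 0
G(3) = mex{0} = 1
G(4) = mex{0} = 1
G(5) = mex{0} = 1
G(6) = mex{1} = 0
G(7) = mex{1,0} = 2
G(8) = mex{1,0} = 2
G(9) = mex{0,0} = 1
G(10) = mex{2,1} = 0
G(11) = mex{2,1} = 0
G(12) = mex{1,1} = 0
G(13) = mex{0,0} = 1
P-positions are exactly the n with G(n) = 0.

0, 1, 2, 6, 10, 11, 12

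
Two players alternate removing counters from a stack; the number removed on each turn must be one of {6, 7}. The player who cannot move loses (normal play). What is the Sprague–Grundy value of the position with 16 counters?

n :  0  1  2  3  4  5  6  7  8  9 10 11 12 13 14 15 16
G :  0  0  0  0  0  0  1  1  1  1  1  1  2  0  0  0  0

0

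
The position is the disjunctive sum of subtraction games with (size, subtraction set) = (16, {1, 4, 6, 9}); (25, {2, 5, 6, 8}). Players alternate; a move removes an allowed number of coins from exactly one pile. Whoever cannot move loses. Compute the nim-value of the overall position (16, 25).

Pile A, S = {1, 4, 6, 9}:
G(0) = 0
G(1) = mex{0} = 1
G(2) = mex{1} = 0
G(3) = mex{0} = 1
G(4) = mex{1,0} = 2
G(5) = mex{2,1} = 0
G(6) = mex{0,0,0} = 1
G(7) = mex{1,1,1} = 0
G(8) = mex{0,2,0} = 1
G(9) = mex{1,0,1,0} = 2
G(10) = mex{2,1,2,1} = 0
G(11) = mex{0,0,0,0} = 1
G(12) = mex{1,1,1,1} = 0
G(13) = mex{0,2,0,2} = 1
G(14) = mex{1,0,1,0} = 2
G(15) = mex{2,1,2,1} = 0
G(16) = mex{0,0,0,0} = 1
G_A(16) = 1.
Pile B, S = {2, 5, 6, 8}:
n :  0  1  2  3  4  5  6  7  8  9 10 11 12 13 14 15 16 17 18 19 20 21 22 23 24 25
G :  0  0  1  1  0  2  1  3  2  2  3  0  2  1  0  0  1  1  0  2  1  3  2  2  3  0
G_B(25) = 0.
Combined Grundy value = 1 ⊕ 0 = 1.

1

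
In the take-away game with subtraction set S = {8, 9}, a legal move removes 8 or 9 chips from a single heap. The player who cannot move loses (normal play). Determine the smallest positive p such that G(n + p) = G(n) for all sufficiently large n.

G(0) = 0
G(1) = mex{} = 0
G(2) = mex{} = 0
G(3) = mex{} = 0
G(4) = mex{} = 0
G(5) = mex{} = 0
G(6) = mex{} = 0
G(7) = mex{} = 0
G(8) = mex{0} = 1
G(9) = mex{0,0} = 1
G(10) = mex{0,0} = 1
G(11) = mex{0,0} = 1
G(12) = mex{0,0} = 1
G(13) = mex{0,0} = 1
G(14) = mex{0,0} = 1
G(15) = mex{0,0} = 1
G(16) = mex{1,0} = 2
G(17) = mex{1,1} = 0
G(18) = mex{1,1} = 0
G(19) = mex{1,1} = 0
G(20) = mex{1,1} = 0
G(21) = mex{1,1} = 0
G(22) = mex{1,1} = 0
G(23) = mex{1,1} = 0
G(24) = mex{2,1} = 0
G(25) = mex{0,2} = 1
G(26) = mex{0,0} = 1
G(27) = mex{0,0} = 1
G(28) = mex{0,0} = 1
G(29) = mex{0,0} = 1
G(30) = mex{0,0} = 1
G(31) = mex{0,0} = 1
G(32) = mex{0,0} = 1
G(33) = mex{1,0} = 2
G(34) = mex{1,1} = 0
G(35) = mex{1,1} = 0
G(n+17) = G(n) holds for n = 0,…,8 (a full window of length max(S) = 9), so the sequence is purely periodic with period 17.

17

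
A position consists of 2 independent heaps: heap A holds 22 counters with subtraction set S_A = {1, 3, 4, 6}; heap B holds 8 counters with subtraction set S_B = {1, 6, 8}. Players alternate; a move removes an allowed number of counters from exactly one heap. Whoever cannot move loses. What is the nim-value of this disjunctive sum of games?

0

Heap A, S = {1, 3, 4, 6}:
n :  0  1  2  3  4  5  6  7  8  9 10 11 12 13 14 15 16 17 18 19 20 21 22
G :  0  1  0  1  2  3  2  0  1  0  1  2  3  2  0  1  0  1  2  3  2  0  1
G_A(22) = 1.
Heap B, S = {1, 6, 8}:
n : 0 1 2 3 4 5 6 7 8
G : 0 1 0 1 0 1 2 0 1
G_B(8) = 1.
Combined Grundy value = 1 ⊕ 1 = 0.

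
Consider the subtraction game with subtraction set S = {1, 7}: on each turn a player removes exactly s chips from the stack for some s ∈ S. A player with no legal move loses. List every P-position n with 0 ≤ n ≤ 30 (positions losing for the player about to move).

0, 2, 4, 6, 8, 10, 12, 14, 16, 18, 20, 22, 24, 26, 28, 30

G(0) = 0
G(1) = mex{0} = 1
G(2) = mex{1} = 0
G(3) = mex{0} = 1
G(4) = mex{1} = 0
G(5) = mex{0} = 1
G(6) = mex{1} = 0
G(7) = mex{0,0} = 1
G(8) = mex{1,1} = 0
G(9) = mex{0,0} = 1
G(10) = mex{1,1} = 0
G(11) = mex{0,0} = 1
G(12) = mex{1,1} = 0
G(13) = mex{0,0} = 1
G(14) = mex{1,1} = 0
G(15) = mex{0,0} = 1
G(16) = mex{1,1} = 0
G(17) = mex{0,0} = 1
G(18) = mex{1,1} = 0
G(19) = mex{0,0} = 1
G(20) = mex{1,1} = 0
G(21) = mex{0,0} = 1
G(22) = mex{1,1} = 0
G(23) = mex{0,0} = 1
G(24) = mex{1,1} = 0
G(25) = mex{0,0} = 1
G(26) = mex{1,1} = 0
G(27) = mex{0,0} = 1
G(28) = mex{1,1} = 0
G(29) = mex{0,0} = 1
G(30) = mex{1,1} = 0
P-positions are exactly the n with G(n) = 0.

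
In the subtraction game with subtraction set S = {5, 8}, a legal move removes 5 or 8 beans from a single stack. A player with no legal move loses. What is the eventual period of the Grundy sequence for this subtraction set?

n :  0  1  2  3  4  5  6  7  8  9 10 11 12 13 14 15 16 17 18 19 20 21 22 23 24 25 26 27
G :  0  0  0  0  0  1  1  1  1  1  2  2  2  0  0  0  0  0  1  1  1  1  1  2  2  2  0  0
G(n+13) = G(n) holds for n = 0,…,7 (a full window of length max(S) = 8), so the sequence is purely periodic with period 13.

13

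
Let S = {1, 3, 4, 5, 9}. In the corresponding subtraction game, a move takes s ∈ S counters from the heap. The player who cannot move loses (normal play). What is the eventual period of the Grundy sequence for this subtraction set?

8

G(0) = 0
G(1) = mex{0} = 1
G(2) = mex{1} = 0
G(3) = mex{0,0} = 1
G(4) = mex{1,1,0} = 2
G(5) = mex{2,0,1,0} = 3
G(6) = mex{3,1,0,1} = 2
G(7) = mex{2,2,1,0} = 3
G(8) = mex{3,3,2,1} = 0
G(9) = mex{0,2,3,2,0} = 1
G(10) = mex{1,3,2,3,1} = 0
G(11) = mex{0,0,3,2,0} = 1
G(12) = mex{1,1,0,3,1} = 2
G(13) = mex{2,0,1,0,2} = 3
G(14) = mex{3,1,0,1,3} = 2
G(15) = mex{2,2,1,0,2} = 3
G(16) = mex{3,3,2,1,3} = 0
G(17) = mex{0,2,3,2,0} = 1
G(18) = mex{1,3,2,3,1} = 0
G(n+8) = G(n) holds for n = 0,…,8 (a full window of length max(S) = 9), so the sequence is purely periodic with period 8.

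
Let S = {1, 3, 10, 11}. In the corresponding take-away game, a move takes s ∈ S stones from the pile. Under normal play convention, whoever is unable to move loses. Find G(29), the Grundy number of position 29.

n :  0  1  2  3  4  5  6  7  8  9 10 11 12 13 14 15 16 17 18 19 20 21 22 23 24 25 26 27 28 29
G :  0  1  0  1  0  1  0  1  0  1  2  3  2  3  2  3  2  3  2  3  0  1  0  1  0  1  0  1  0  1

1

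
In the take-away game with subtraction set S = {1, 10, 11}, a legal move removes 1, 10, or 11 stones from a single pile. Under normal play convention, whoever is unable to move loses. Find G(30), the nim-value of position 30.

n :  0  1  2  3  4  5  6  7  8  9 10 11 12 13 14 15 16 17 18 19 20 21 22 23 24 25 26 27 28 29 30
G :  0  1  0  1  0  1  0  1  0  1  2  3  2  3  2  3  2  3  2  3  0  1  0  1  0  1  0  1  0  1  2

2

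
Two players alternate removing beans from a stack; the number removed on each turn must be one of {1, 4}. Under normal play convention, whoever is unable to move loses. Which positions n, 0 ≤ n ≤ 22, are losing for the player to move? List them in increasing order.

n :  0  1  2  3  4  5  6  7  8  9 10 11 12 13 14 15 16 17 18 19 20 21 22
G :  0  1  0  1  2  0  1  0  1  2  0  1  0  1  2  0  1  0  1  2  0  1  0
P-positions are exactly the n with G(n) = 0.

0, 2, 5, 7, 10, 12, 15, 17, 20, 22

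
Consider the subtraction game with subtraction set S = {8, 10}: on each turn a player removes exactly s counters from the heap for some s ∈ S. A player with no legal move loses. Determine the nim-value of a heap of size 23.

0

n :  0  1  2  3  4  5  6  7  8  9 10 11 12 13 14 15 16 17 18 19 20 21 22 23
G :  0  0  0  0  0  0  0  0  1  1  1  1  1  1  1  1  2  2  0  0  0  0  0  0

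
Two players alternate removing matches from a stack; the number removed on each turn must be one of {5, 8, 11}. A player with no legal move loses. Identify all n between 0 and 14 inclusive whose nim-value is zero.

0, 1, 2, 3, 4

G(0) = 0
G(1) = mex{} = 0
G(2) = mex{} = 0
G(3) = mex{} = 0
G(4) = mex{} = 0
G(5) = mex{0} = 1
G(6) = mex{0} = 1
G(7) = mex{0} = 1
G(8) = mex{0,0} = 1
G(9) = mex{0,0} = 1
G(10) = mex{1,0} = 2
G(11) = mex{1,0,0} = 2
G(12) = mex{1,0,0} = 2
G(13) = mex{1,1,0} = 2
G(14) = mex{1,1,0} = 2
P-positions are exactly the n with G(n) = 0.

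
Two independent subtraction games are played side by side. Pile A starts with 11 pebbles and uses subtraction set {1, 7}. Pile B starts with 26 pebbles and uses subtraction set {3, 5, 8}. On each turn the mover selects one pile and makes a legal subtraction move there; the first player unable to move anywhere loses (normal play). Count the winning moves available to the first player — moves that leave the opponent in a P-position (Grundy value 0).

Pile A, S = {1, 7}:
n :  0  1  2  3  4  5  6  7  8  9 10 11
G :  0  1  0  1  0  1  0  1  0  1  0  1
G_A(11) = 1.
Pile B, S = {3, 5, 8}:
G(0) = 0
G(1) = mex{} = 0
G(2) = mex{} = 0
G(3) = mex{0} = 1
G(4) = mex{0} = 1
G(5) = mex{0,0} = 1
G(6) = mex{1,0} = 2
G(7) = mex{1,0} = 2
G(8) = mex{1,1,0} = 2
G(9) = mex{2,1,0} = 3
G(10) = mex{2,1,0} = 3
G(11) = mex{2,2,1} = 0
G(12) = mex{3,2,1} = 0
G(13) = mex{3,2,1} = 0
G(14) = mex{0,3,2} = 1
G(15) = mex{0,3,2} = 1
G(16) = mex{0,0,2} = 1
G(17) = mex{1,0,3} = 2
G(18) = mex{1,0,3} = 2
G(19) = mex{1,1,0} = 2
G(20) = mex{2,1,0} = 3
G(21) = mex{2,1,0} = 3
G(22) = mex{2,2,1} = 0
G(23) = mex{3,2,1} = 0
G(24) = mex{3,2,1} = 0
G(25) = mex{0,3,2} = 1
G(26) = mex{0,3,2} = 1
G_B(26) = 1.
Combined Grundy value = 1 ⊕ 1 = 0.
A winning move leaves total XOR = 0, i.e. changes one component's Grundy value g to g ⊕ X where X is the current total.
Pile A: target g' = 1⊕0 = 1, but every legal move changes the Grundy value (mex property), so 0 moves.
Pile B: target g' = 1⊕0 = 1, but every legal move changes the Grundy value (mex property), so 0 moves.

0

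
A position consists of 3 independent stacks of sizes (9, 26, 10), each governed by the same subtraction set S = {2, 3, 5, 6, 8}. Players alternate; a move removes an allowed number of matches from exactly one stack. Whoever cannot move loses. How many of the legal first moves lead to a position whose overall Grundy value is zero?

All stacks use S = {2, 3, 5, 6, 8}:
G(0) = 0
G(1) = mex{} = 0
G(2) = mex{0} = 1
G(3) = mex{0,0} = 1
G(4) = mex{1,0} = 2
G(5) = mex{1,1,0} = 2
G(6) = mex{2,1,0,0} = 3
G(7) = mex{2,2,1,0} = 3
G(8) = mex{3,2,1,1,0} = 4
G(9) = mex{3,3,2,1,0} = 4
G(10) = mex{4,3,2,2,1} = 0
G(11) = mex{4,4,3,2,1} = 0
G(12) = mex{0,4,3,3,2} = 1
G(13) = mex{0,0,4,3,2} = 1
G(14) = mex{1,0,4,4,3} = 2
G(15) = mex{1,1,0,4,3} = 2
G(16) = mex{2,1,0,0,4} = 3
G(17) = mex{2,2,1,0,4} = 3
G(18) = mex{3,2,1,1,0} = 4
G(19) = mex{3,3,2,1,0} = 4
G(20) = mex{4,3,2,2,1} = 0
G(21) = mex{4,4,3,2,1} = 0
G(22) = mex{0,4,3,3,2} = 1
G(23) = mex{0,0,4,3,2} = 1
G(24) = mex{1,0,4,4,3} = 2
G(25) = mex{1,1,0,4,3} = 2
G(26) = mex{2,1,0,0,4} = 3
Stack A: G(9) = 4.
Stack B: G(26) = 3.
Stack C: G(10) = 0.
Combined Grundy value = 4 ⊕ 3 ⊕ 0 = 7.
A winning move leaves total XOR = 0, i.e. changes one component's Grundy value g to g ⊕ X where X is the current total.
Stack A: need g' = 4⊕7 = 3. Options: 9−2→G=3, 9−3→G=3, 9−5→G=2, 9−6→G=1, 9−8→G=0. Hits: 2.
Stack B: need g' = 3⊕7 = 4. Options: 26−2→G=2, 26−3→G=1, 26−5→G=0, 26−6→G=0, 26−8→G=4. Hits: 1.
Stack C: need g' = 0⊕7 = 7. Options: 10−2→G=4, 10−3→G=3, 10−5→G=2, 10−6→G=2, 10−8→G=1. Hits: 0.

3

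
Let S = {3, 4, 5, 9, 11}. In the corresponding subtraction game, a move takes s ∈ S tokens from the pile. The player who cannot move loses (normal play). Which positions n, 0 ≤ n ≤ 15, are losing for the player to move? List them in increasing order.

0, 1, 2, 8, 14, 15

G(0) = 0
G(1) = mex{} = 0
G(2) = mex{} = 0
G(3) = mex{0} = 1
G(4) = mex{0,0} = 1
G(5) = mex{0,0,0} = 1
G(6) = mex{1,0,0} = 2
G(7) = mex{1,1,0} = 2
G(8) = mex{1,1,1} = 0
G(9) = mex{2,1,1,0} = 3
G(10) = mex{2,2,1,0} = 3
G(11) = mex{0,2,2,0,0} = 1
G(12) = mex{3,0,2,1,0} = 4
G(13) = mex{3,3,0,1,0} = 2
G(14) = mex{1,3,3,1,1} = 0
G(15) = mex{4,1,3,2,1} = 0
P-positions are exactly the n with G(n) = 0.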